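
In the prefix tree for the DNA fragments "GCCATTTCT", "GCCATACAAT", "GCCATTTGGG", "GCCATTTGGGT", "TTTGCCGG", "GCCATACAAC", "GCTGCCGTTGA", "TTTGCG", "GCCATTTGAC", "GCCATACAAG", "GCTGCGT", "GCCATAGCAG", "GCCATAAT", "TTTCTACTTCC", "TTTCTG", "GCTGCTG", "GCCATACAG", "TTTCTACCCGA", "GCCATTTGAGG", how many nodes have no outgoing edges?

18

A leaf is a node with no children — equivalently, the end of a word that is not a proper prefix of any other stored word.
Those words: "GCCATAAT", "GCCATACAAC", "GCCATACAAG", "GCCATACAAT", "GCCATACAG", "GCCATAGCAG", "GCCATTTCT", "GCCATTTGAC", "GCCATTTGAGG", "GCCATTTGGGT", "GCTGCCGTTGA", "GCTGCGT", "GCTGCTG", "TTTCTACCCGA", "TTTCTACTTCC", "TTTCTG", "TTTGCCGG", "TTTGCG"
Leaf count: 18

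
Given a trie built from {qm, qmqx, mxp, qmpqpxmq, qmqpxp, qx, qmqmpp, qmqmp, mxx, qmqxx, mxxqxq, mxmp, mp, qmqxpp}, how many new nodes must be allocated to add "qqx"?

"q" is already a path in the trie; the remaining "qx" must be added.
So 3 − 1 = 2 new nodes.

2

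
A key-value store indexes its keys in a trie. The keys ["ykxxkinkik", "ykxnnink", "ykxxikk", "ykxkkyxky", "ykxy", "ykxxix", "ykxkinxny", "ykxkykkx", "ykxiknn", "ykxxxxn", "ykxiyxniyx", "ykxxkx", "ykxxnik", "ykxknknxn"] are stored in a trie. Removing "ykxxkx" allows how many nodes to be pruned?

1

Walk "ykxxkx" from the leaf back toward the root, removing each node that no remaining word uses.
The suffix "x" (1 node) is used only by "ykxxkx"; the node for "ykxxk" still has the child "i", so pruning stops there.
Nodes removed: 1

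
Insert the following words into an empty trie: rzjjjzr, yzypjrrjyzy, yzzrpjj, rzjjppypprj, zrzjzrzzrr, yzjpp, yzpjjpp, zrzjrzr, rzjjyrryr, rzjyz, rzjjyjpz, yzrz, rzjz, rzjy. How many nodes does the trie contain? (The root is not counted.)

64

Trace insertions, counting only characters that open a new branch:
  "rzjjjzr" → 7 new (r, z, j, j, j, z, r)
  "yzypjrrjyzy" → 11 new (y, z, y, p, j, r, r, j, y, z, y)
  "yzzrpjj" → prefix "yz" already present; 5 new (z, r, p, j, j)
  "rzjjppypprj" → prefix "rzjj" already present; 7 new (p, p, y, p, p, r, j)
  "zrzjzrzzrr" → 10 new (z, r, z, j, z, r, z, z, r, r)
  "yzjpp" → prefix "yz" already present; 3 new (j, p, p)
  "yzpjjpp" → prefix "yz" already present; 5 new (p, j, j, p, p)
  "zrzjrzr" → prefix "zrzj" already present; 3 new (r, z, r)
  "rzjjyrryr" → prefix "rzjj" already present; 5 new (y, r, r, y, r)
  "rzjyz" → prefix "rzj" already present; 2 new (y, z)
  "rzjjyjpz" → prefix "rzjjy" already present; 3 new (j, p, z)
  "yzrz" → prefix "yz" already present; 2 new (r, z)
  "rzjz" → prefix "rzj" already present; 1 new (z)
  "rzjy" → prefix "rzjy" already present; 0 new (none)
Total nodes = 7 + 11 + 5 + 7 + 10 + 3 + 5 + 3 + 5 + 2 + 3 + 2 + 1 + 0 = 64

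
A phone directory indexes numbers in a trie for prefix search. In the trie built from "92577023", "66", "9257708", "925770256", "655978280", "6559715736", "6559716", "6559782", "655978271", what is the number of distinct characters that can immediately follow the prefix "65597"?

The children of the "65597" node are the distinct next characters among strings starting with "65597".
Distinct next characters after "65597": 1, 8.
That node has 2 child edges.

2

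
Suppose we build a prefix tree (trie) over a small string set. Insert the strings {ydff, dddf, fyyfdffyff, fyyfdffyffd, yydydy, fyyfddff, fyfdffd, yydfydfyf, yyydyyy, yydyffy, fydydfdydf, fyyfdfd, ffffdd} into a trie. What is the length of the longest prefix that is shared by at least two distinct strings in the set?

The deepest shared node is where two words last agree before diverging.
"fyyfdffyff" and "fyyfdffyffd" agree on "fyyfdffyff" (10 characters) before diverging; nothing deeper is shared.
Longest shared-prefix length: 10

10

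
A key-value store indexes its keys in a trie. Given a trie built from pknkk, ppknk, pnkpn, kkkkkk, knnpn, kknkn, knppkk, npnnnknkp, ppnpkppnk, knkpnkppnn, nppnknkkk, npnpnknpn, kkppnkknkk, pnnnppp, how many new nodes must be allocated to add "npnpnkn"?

0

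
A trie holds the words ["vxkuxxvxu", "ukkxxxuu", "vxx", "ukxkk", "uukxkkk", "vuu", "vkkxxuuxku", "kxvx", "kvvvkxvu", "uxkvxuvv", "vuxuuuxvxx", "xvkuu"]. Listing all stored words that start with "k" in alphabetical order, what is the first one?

kvvvkxvu

Words with prefix "k", in lexicographic order: "kvvvkxvu", "kxvx"
Position 1: kvvvkxvu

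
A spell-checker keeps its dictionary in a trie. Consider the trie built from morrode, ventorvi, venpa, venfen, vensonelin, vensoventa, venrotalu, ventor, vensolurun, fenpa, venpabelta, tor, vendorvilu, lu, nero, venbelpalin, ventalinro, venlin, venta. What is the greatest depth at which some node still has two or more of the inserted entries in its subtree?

Look for the deepest trie node that still has at least two words in its subtree.
"ventor" and "ventorvi" agree on "ventor" (6 characters) before diverging; nothing deeper is shared.
Longest shared-prefix length: 6

6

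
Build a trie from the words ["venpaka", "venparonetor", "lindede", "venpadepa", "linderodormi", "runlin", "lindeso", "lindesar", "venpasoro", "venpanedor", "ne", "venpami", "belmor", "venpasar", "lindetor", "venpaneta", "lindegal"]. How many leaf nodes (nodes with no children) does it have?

17

Leaves are exactly the stored words that no other stored word extends.
Those words: "belmor", "lindede", "lindegal", "linderodormi", "lindesar", "lindeso", "lindetor", "ne", "runlin", "venpadepa", "venpaka", "venpami", "venpanedor", "venpaneta", "venparonetor", "venpasar", "venpasoro"
Leaf count: 17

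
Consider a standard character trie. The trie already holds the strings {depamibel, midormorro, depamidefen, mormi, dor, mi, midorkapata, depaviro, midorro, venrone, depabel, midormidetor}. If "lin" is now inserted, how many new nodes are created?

3

Nothing in the trie begins with "l"; the whole of "lin" is new.
3 − 0 = 3 new nodes.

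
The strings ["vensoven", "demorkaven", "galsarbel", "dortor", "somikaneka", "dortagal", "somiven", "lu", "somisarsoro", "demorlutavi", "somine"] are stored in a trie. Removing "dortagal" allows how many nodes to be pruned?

A node on "dortagal"'s path can go only if nothing else ends at it or branches off below it.
The suffix "agal" (4 nodes) is used only by "dortagal"; the node for "dort" still has the child "o", so pruning stops there.
Nodes removed: 4

4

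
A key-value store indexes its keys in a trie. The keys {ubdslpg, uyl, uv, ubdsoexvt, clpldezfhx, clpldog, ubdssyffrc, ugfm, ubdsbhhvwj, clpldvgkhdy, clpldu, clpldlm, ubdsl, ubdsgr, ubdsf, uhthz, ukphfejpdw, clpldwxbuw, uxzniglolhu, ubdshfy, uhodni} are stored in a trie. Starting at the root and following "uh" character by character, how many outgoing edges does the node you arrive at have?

2

Walk "uh" from the root, arriving at one node.
Characters that immediately follow "uh" among the stored strings: {o, t}.
That node has 2 child edges.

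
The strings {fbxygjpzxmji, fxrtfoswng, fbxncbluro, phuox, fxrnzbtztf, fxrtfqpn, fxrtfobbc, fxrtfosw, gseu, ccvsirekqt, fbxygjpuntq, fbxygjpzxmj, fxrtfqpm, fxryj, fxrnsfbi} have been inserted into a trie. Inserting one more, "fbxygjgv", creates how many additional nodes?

2

"fbxygj" is already a path in the trie; the remaining "gv" must be added.
New nodes needed: |"fbxygjgv"| − 6 = 8 − 6 = 2.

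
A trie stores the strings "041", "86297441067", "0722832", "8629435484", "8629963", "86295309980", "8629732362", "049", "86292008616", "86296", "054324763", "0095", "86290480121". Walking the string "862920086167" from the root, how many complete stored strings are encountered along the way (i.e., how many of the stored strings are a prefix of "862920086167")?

Traverse "862920086167" character by character; count nodes along the way that are marked as word ends.
Prefixes of the query that are stored words: "86292008616"
Count: 1

1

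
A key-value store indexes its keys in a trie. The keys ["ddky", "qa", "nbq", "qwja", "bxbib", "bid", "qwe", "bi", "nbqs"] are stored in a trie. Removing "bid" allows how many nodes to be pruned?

1

A node on "bid"'s path can go only if nothing else ends at it or branches off below it.
The suffix "d" (1 node) is used only by "bid"; "bi" is itself a stored word, so pruning stops there.
Nodes removed: 1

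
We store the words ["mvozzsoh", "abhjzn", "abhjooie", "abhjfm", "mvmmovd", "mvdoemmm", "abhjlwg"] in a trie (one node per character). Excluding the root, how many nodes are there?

34

Count nodes per top-level branch (shared prefixes stored once):
  'a'-branch (abhjfm, abhjlwg, abhjooie, abhjzn): 15 nodes
  'm'-branch (mvdoemmm, mvmmovd, mvozzsoh): 19 nodes
Sum: 34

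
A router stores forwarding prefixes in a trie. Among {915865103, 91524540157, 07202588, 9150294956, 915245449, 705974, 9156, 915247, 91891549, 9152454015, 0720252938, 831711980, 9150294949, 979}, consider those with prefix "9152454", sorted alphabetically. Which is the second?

Filter for "9152454…" and sort: "9152454015", "91524540157", "915245449"
The 2nd is 91524540157.

91524540157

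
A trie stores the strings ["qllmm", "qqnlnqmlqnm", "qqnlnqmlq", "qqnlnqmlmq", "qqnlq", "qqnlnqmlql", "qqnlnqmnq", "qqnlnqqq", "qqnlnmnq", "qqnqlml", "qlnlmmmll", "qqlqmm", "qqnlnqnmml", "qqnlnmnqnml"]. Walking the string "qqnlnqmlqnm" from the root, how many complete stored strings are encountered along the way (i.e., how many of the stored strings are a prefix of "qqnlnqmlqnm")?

2

Walk "qqnlnqmlqnm" from the root; an end-of-word marker is hit whenever a stored word is a prefix of "qqnlnqmlqnm".
Prefixes of the query that are stored words: "qqnlnqmlq", "qqnlnqmlqnm"
Count: 2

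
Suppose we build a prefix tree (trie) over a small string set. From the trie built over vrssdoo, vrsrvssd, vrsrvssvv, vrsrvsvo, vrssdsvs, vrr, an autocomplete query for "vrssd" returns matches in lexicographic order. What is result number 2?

vrssdsvs

Words with prefix "vrssd", in lexicographic order: "vrssdoo", "vrssdsvs"
Position 2: vrssdsvs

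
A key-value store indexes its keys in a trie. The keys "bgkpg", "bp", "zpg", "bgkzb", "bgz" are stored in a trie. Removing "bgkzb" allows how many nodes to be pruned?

A node on "bgkzb"'s path can go only if nothing else ends at it or branches off below it.
The suffix "zb" (2 nodes) is used only by "bgkzb"; the node for "bgk" still has the child "p", so pruning stops there.
Nodes removed: 2

2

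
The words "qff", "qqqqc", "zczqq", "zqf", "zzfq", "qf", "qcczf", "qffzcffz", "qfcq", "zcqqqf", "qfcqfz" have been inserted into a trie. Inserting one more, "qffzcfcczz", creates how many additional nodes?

The longest prefix of "qffzcfcczz" already in the trie is "qffzcf" (length 6).
Each of the 4 remaining characters creates one node.

4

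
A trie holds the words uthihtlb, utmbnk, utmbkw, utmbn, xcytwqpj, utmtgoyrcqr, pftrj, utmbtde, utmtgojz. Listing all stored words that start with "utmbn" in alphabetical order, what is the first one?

utmbn

Words with prefix "utmbn", in lexicographic order: "utmbn", "utmbnk"
Position 1: utmbn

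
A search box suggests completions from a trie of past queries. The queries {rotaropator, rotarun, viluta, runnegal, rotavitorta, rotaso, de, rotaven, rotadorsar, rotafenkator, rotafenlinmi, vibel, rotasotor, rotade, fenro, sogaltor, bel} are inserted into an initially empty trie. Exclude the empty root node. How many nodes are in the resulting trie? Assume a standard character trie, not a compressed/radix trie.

Insert word by word; a character creates a node only if that edge doesn't already exist:
  "rotaropator" → 11 new (r, o, t, a, r, o, p, a, t, o, r)
  "rotarun" → prefix "rotar" already present; 2 new (u, n)
  "viluta" → 6 new (v, i, l, u, t, a)
  "runnegal" → prefix "r" already present; 7 new (u, n, n, e, g, a, l)
  "rotavitorta" → prefix "rota" already present; 7 new (v, i, t, o, r, t, a)
  "rotaso" → prefix "rota" already present; 2 new (s, o)
  "de" → 2 new (d, e)
  "rotaven" → prefix "rotav" already present; 2 new (e, n)
  "rotadorsar" → prefix "rota" already present; 6 new (d, o, r, s, a, r)
  "rotafenkator" → prefix "rota" already present; 8 new (f, e, n, k, a, t, o, r)
  "rotafenlinmi" → prefix "rotafen" already present; 5 new (l, i, n, m, i)
  "vibel" → prefix "vi" already present; 3 new (b, e, l)
  "rotasotor" → prefix "rotaso" already present; 3 new (t, o, r)
  "rotade" → prefix "rotad" already present; 1 new (e)
  "fenro" → 5 new (f, e, n, r, o)
  "sogaltor" → 8 new (s, o, g, a, l, t, o, r)
  "bel" → 3 new (b, e, l)
Total nodes = 11 + 2 + 6 + 7 + 7 + 2 + 2 + 2 + 6 + 8 + 5 + 3 + 3 + 1 + 5 + 8 + 3 = 81

81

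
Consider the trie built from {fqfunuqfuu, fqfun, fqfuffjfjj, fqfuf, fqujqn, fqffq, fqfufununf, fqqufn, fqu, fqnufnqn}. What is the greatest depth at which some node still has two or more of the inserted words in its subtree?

Equivalently: take the maximum, over all pairs, of their longest common prefix length.
"fqfuf" and "fqfuffjfjj" agree on "fqfuf" (5 characters) before diverging; nothing deeper is shared.
Longest shared-prefix length: 5

5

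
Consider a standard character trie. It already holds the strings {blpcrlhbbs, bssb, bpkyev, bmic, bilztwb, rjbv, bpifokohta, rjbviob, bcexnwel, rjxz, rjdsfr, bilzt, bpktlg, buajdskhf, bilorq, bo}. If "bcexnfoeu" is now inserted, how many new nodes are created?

"bcexn" is already a path in the trie; the remaining "foeu" must be added.
So 9 − 5 = 4 new nodes.

4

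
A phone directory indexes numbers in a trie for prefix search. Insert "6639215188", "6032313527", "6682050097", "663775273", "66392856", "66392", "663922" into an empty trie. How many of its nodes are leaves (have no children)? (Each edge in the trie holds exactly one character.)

Leaves are exactly the stored words that no other stored word extends.
Those words: "6032313527", "663775273", "6639215188", "663922", "66392856", "6682050097"
Leaf count: 6

6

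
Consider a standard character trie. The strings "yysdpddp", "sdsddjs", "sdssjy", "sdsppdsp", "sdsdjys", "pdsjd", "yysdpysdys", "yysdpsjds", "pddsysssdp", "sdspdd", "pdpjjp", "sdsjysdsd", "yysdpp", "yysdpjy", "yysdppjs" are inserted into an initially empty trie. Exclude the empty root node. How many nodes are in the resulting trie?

Count nodes per top-level branch (shared prefixes stored once):
  'p'-branch (pddsysssdp, pdpjjp, pdsjd): 17 nodes
  's'-branch (sdsddjs, sdsdjys, sdsjysdsd, sdspdd, sdsppdsp, sdssjy): 26 nodes
  'y'-branch (yysdpddp, yysdpjy, yysdpp, yysdppjs, yysdpsjds, yysdpysdys): 22 nodes
Sum: 65

65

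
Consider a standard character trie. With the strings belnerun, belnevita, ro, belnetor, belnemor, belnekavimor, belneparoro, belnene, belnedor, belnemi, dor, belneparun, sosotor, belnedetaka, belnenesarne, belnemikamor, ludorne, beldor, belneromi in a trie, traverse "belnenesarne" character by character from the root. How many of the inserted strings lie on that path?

2

Walk "belnenesarne" from the root; an end-of-word marker is hit whenever a stored word is a prefix of "belnenesarne".
Prefixes of the query that are stored words: "belnene", "belnenesarne"
Count: 2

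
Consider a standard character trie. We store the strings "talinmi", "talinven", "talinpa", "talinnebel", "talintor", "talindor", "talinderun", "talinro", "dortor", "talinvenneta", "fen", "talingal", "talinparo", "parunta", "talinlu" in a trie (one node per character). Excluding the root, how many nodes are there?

Count nodes per top-level branch (shared prefixes stored once):
  'd'-branch (dortor): 6 nodes
  'f'-branch (fen): 3 nodes
  'p'-branch (parunta): 7 nodes
  't'-branch (talinderun, talindor, talingal, talinlu, talinmi, talinnebel, talinpa, talinparo, talinro, talintor, talinven, talinvenneta): 40 nodes
Sum: 56

56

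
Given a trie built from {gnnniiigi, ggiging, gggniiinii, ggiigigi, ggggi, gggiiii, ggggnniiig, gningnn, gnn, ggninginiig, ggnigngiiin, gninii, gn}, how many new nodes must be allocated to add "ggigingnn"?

2

Walking "ggigingnn" from the root, the first 7 characters ("ggiging") follow existing edges; "n" is the first miss.
So 9 − 7 = 2 new nodes.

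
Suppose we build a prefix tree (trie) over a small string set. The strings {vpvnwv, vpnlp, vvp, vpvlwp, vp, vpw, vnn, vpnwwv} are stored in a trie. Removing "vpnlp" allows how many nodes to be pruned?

2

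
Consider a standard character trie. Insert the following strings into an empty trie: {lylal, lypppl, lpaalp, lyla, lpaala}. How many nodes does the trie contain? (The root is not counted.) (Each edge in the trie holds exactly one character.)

15

Insert word by word; a character creates a node only if that edge doesn't already exist:
  "lylal" → 5 new (l, y, l, a, l)
  "lypppl" → prefix "ly" already present; 4 new (p, p, p, l)
  "lpaalp" → prefix "l" already present; 5 new (p, a, a, l, p)
  "lyla" → prefix "lyla" already present; 0 new (none)
  "lpaala" → prefix "lpaal" already present; 1 new (a)
Total nodes = 5 + 4 + 5 + 0 + 1 = 15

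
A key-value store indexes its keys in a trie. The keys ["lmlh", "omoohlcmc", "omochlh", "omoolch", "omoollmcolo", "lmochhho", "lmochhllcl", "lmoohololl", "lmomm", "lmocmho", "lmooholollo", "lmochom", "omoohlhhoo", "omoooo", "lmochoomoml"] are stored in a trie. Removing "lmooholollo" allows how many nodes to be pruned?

After clearing the end-marker at "lmooholollo", prune upward until reaching a node still needed by another word.
The suffix "o" (1 node) is used only by "lmooholollo"; "lmoohololl" is itself a stored word, so pruning stops there.
Nodes removed: 1

1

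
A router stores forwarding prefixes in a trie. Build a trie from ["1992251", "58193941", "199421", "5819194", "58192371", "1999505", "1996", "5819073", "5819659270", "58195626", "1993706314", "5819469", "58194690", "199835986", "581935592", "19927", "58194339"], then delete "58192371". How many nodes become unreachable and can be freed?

After clearing the end-marker at "58192371", prune upward until reaching a node still needed by another word.
The suffix "2371" (4 nodes) is used only by "58192371"; the node for "5819" still has the child "3", so pruning stops there.
Nodes removed: 4

4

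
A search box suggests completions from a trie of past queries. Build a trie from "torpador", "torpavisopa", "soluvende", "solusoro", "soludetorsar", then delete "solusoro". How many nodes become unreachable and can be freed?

4

Walk "solusoro" from the leaf back toward the root, removing each node that no remaining word uses.
The suffix "soro" (4 nodes) is used only by "solusoro"; the node for "solu" still has the child "v", so pruning stops there.
Nodes removed: 4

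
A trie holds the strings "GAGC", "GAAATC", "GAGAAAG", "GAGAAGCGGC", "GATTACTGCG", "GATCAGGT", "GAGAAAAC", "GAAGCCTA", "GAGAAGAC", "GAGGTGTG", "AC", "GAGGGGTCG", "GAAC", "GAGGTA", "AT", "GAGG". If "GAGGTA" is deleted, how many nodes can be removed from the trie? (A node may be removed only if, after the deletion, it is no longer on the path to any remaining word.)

1

A node on "GAGGTA"'s path can go only if nothing else ends at it or branches off below it.
The suffix "A" (1 node) is used only by "GAGGTA"; the node for "GAGGT" still has the child "G", so pruning stops there.
Nodes removed: 1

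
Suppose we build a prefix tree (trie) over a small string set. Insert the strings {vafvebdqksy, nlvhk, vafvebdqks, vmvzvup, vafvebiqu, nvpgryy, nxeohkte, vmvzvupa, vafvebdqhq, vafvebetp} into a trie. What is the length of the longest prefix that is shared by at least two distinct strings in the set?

10

Look for the deepest trie node that still has at least two words in its subtree.
e.g. "vafvebdqks" and "vafvebdqksy" share the prefix "vafvebdqks" of length 10; no pair shares a longer one.
Longest shared-prefix length: 10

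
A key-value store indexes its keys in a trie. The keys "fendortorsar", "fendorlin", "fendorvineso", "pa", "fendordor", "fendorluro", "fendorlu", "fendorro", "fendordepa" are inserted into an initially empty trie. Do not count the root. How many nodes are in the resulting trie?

Count nodes per top-level branch (shared prefixes stored once):
  'f'-branch (fendordepa, fendordor, fendorlin, fendorlu, fendorluro, fendorro, fendortorsar, fendorvineso): 32 nodes
  'p'-branch (pa): 2 nodes
Sum: 34

34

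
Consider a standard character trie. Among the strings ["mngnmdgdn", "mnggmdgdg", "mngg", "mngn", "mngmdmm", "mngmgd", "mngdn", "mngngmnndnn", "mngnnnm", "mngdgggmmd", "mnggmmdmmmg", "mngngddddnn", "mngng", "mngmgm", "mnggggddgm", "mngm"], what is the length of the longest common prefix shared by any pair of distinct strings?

The deepest shared node is where two words last agree before diverging.
e.g. "mnggmdgdg" and "mnggmmdmmmg" share the prefix "mnggm" of length 5; no pair shares a longer one.
Longest shared-prefix length: 5

5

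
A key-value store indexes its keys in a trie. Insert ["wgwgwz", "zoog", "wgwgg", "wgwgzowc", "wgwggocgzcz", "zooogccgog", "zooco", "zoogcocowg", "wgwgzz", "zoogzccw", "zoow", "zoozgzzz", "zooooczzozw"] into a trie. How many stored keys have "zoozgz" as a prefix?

1

Walk to "zoozgz"; the words in its subtree are exactly those with that prefix.
Words under "zoozgz": zoozgzzz
Count: 1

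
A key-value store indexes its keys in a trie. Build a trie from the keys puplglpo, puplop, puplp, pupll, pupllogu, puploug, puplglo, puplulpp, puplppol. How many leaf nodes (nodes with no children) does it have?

Leaves are exactly the stored words that no other stored word extends.
Those words: "puplglo", "puplglpo", "pupllogu", "puplop", "puploug", "puplppol", "puplulpp"
Leaf count: 7

7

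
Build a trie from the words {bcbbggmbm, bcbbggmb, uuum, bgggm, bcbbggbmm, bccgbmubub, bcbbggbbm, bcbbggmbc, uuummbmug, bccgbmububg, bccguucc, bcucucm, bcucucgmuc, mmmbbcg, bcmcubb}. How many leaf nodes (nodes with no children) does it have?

12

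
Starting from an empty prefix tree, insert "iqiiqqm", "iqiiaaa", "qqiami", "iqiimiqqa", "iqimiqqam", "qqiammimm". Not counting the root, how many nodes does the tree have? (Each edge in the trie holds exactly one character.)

Count nodes per top-level branch (shared prefixes stored once):
  'i'-branch (iqiiaaa, iqiimiqqa, iqiiqqm, iqimiqqam): 21 nodes
  'q'-branch (qqiami, qqiammimm): 10 nodes
Sum: 31

31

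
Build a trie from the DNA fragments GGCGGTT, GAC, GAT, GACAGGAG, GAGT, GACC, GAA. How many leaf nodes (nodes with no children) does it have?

A leaf is a node with no children — equivalently, the end of a word that is not a proper prefix of any other stored word.
Those words: "GAA", "GACAGGAG", "GACC", "GAGT", "GAT", "GGCGGTT"
Leaf count: 6

6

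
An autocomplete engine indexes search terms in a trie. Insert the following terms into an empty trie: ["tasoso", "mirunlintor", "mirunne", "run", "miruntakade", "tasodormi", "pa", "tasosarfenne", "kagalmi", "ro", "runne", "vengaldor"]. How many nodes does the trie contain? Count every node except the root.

Trace insertions, counting only characters that open a new branch:
  "tasoso" → 6 new (t, a, s, o, s, o)
  "mirunlintor" → 11 new (m, i, r, u, n, l, i, n, t, o, r)
  "mirunne" → prefix "mirun" already present; 2 new (n, e)
  "run" → 3 new (r, u, n)
  "miruntakade" → prefix "mirun" already present; 6 new (t, a, k, a, d, e)
  "tasodormi" → prefix "taso" already present; 5 new (d, o, r, m, i)
  "pa" → 2 new (p, a)
  "tasosarfenne" → prefix "tasos" already present; 7 new (a, r, f, e, n, n, e)
  "kagalmi" → 7 new (k, a, g, a, l, m, i)
  "ro" → prefix "r" already present; 1 new (o)
  "runne" → prefix "run" already present; 2 new (n, e)
  "vengaldor" → 9 new (v, e, n, g, a, l, d, o, r)
Total nodes = 6 + 11 + 2 + 3 + 6 + 5 + 2 + 7 + 7 + 1 + 2 + 9 = 61

61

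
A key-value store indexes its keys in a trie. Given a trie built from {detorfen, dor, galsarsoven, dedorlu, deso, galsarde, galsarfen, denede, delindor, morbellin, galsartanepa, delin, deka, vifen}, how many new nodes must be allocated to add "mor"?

"mor" is already a full path in the trie; only an end-marker is added.
No new nodes are needed: 0.

0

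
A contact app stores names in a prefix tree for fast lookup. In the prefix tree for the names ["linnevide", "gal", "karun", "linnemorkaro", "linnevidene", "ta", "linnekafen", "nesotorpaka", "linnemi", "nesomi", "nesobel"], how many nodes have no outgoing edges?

10

A leaf is a node with no children — equivalently, the end of a word that is not a proper prefix of any other stored word.
Those words: "gal", "karun", "linnekafen", "linnemi", "linnemorkaro", "linnevidene", "nesobel", "nesomi", "nesotorpaka", "ta"
Leaf count: 10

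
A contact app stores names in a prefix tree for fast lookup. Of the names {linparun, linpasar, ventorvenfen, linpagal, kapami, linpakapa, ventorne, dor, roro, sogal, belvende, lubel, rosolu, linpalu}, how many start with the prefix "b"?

1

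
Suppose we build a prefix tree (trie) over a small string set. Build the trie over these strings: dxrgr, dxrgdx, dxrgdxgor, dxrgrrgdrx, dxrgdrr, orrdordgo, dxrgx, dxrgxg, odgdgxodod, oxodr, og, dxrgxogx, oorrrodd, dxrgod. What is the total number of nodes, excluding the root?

54

Insert word by word; a character creates a node only if that edge doesn't already exist:
  "dxrgr" → 5 new (d, x, r, g, r)
  "dxrgdx" → prefix "dxrg" already present; 2 new (d, x)
  "dxrgdxgor" → prefix "dxrgdx" already present; 3 new (g, o, r)
  "dxrgrrgdrx" → prefix "dxrgr" already present; 5 new (r, g, d, r, x)
  "dxrgdrr" → prefix "dxrgd" already present; 2 new (r, r)
  "orrdordgo" → 9 new (o, r, r, d, o, r, d, g, o)
  "dxrgx" → prefix "dxrg" already present; 1 new (x)
  "dxrgxg" → prefix "dxrgx" already present; 1 new (g)
  "odgdgxodod" → prefix "o" already present; 9 new (d, g, d, g, x, o, d, o, d)
  "oxodr" → prefix "o" already present; 4 new (x, o, d, r)
  "og" → prefix "o" already present; 1 new (g)
  "dxrgxogx" → prefix "dxrgx" already present; 3 new (o, g, x)
  "oorrrodd" → prefix "o" already present; 7 new (o, r, r, r, o, d, d)
  "dxrgod" → prefix "dxrg" already present; 2 new (o, d)
Total nodes = 5 + 2 + 3 + 5 + 2 + 9 + 1 + 1 + 9 + 4 + 1 + 3 + 7 + 2 = 54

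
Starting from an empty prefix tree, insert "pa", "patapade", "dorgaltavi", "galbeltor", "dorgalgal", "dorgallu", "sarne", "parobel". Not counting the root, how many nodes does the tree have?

For each word, the new-node count is its length minus the longest prefix already in the trie:
  "pa" → 2 new (p, a)
  "patapade" → prefix "pa" already present; 6 new (t, a, p, a, d, e)
  "dorgaltavi" → 10 new (d, o, r, g, a, l, t, a, v, i)
  "galbeltor" → 9 new (g, a, l, b, e, l, t, o, r)
  "dorgalgal" → prefix "dorgal" already present; 3 new (g, a, l)
  "dorgallu" → prefix "dorgal" already present; 2 new (l, u)
  "sarne" → 5 new (s, a, r, n, e)
  "parobel" → prefix "pa" already present; 5 new (r, o, b, e, l)
Total nodes = 2 + 6 + 10 + 9 + 3 + 2 + 5 + 5 = 42

42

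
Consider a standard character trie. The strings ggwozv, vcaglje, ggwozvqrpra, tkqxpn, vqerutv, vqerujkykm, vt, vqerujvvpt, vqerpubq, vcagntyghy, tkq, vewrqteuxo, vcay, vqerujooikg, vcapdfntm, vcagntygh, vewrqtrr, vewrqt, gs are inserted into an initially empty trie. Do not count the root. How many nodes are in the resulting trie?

Count nodes per top-level branch (shared prefixes stored once):
  'g'-branch (ggwozv, ggwozvqrpra, gs): 12 nodes
  't'-branch (tkq, tkqxpn): 6 nodes
  'v'-branch (vcaglje, vcagntygh, vcagntyghy, vcapdfntm, vcay, vewrqt, vewrqteuxo, vewrqtrr, vqerpubq, vqerujkykm, vqerujooikg, vqerujvvpt, vqerutv, vt): 56 nodes
Sum: 74

74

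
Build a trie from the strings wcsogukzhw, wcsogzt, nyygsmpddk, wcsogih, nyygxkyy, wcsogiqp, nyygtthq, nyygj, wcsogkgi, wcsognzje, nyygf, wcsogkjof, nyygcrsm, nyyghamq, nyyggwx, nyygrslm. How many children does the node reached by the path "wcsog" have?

5

The children of the "wcsog" node are the distinct next characters among strings starting with "wcsog".
Distinct next characters after "wcsog": i, k, n, u, z.
That node has 5 child edges.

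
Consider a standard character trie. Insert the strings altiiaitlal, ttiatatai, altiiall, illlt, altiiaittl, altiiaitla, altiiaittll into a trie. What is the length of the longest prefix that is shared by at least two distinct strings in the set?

10

Look for the deepest trie node that still has at least two words in its subtree.
"altiiaitla" and "altiiaitlal" agree on "altiiaitla" (10 characters) before diverging; nothing deeper is shared.
Longest shared-prefix length: 10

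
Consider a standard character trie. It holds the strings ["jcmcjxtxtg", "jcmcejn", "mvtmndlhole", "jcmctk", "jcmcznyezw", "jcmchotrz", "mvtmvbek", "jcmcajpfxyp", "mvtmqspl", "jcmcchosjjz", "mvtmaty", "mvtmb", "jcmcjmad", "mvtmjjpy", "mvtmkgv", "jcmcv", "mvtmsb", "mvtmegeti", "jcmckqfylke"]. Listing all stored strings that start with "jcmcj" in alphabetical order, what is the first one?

jcmcjmad

DFS of the "jcmcj" subtree visits, in order: "jcmcjmad", "jcmcjxtxtg"
The 1st is jcmcjmad.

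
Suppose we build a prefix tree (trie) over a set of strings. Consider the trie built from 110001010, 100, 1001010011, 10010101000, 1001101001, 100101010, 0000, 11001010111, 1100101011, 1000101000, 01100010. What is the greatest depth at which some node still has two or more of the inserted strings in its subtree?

10

The deepest shared node is where two words last agree before diverging.
e.g. "1100101011" and "11001010111" share the prefix "1100101011" of length 10; no pair shares a longer one.
Longest shared-prefix length: 10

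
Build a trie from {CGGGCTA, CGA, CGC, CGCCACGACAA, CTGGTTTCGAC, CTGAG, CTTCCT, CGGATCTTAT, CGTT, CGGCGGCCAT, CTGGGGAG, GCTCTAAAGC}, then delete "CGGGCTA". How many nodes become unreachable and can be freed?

4

A node on "CGGGCTA"'s path can go only if nothing else ends at it or branches off below it.
The suffix "GCTA" (4 nodes) is used only by "CGGGCTA"; the node for "CGG" still has the child "A", so pruning stops there.
Nodes removed: 4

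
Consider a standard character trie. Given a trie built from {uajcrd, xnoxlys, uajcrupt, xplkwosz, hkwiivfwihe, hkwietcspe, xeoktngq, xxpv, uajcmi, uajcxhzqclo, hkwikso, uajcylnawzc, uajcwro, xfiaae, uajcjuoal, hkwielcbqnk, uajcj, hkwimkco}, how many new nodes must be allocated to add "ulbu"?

3

Walking "ulbu" from the root, the first 1 characters ("u") follow existing edges; "l" is the first miss.
So 4 − 1 = 3 new nodes.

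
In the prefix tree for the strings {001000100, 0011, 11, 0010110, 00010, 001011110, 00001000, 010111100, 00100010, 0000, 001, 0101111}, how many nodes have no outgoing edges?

8

A leaf is a node with no children — equivalently, the end of a word that is not a proper prefix of any other stored word.
Those words: "00001000", "00010", "001000100", "0010110", "001011110", "0011", "010111100", "11"
Leaf count: 8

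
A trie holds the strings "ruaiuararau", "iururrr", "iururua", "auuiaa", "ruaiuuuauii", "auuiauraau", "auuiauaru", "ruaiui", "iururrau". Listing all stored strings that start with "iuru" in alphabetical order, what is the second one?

iururrr

Filter for "iuru…" and sort: "iururrau", "iururrr", "iururua"
Position 2: iururrr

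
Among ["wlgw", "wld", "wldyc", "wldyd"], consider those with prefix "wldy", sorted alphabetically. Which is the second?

wldyd

DFS of the "wldy" subtree visits, in order: "wldyc", "wldyd"
The 2nd is wldyd.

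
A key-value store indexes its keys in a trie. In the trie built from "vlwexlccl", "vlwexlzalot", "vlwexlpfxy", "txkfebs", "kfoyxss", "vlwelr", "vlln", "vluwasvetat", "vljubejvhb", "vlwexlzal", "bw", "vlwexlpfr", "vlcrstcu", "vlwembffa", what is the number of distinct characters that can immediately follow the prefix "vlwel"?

The children of the "vlwel" node are the distinct next characters among strings starting with "vlwel".
Characters that immediately follow "vlwel" among the stored strings: {r}.
That node has 1 child edge.

1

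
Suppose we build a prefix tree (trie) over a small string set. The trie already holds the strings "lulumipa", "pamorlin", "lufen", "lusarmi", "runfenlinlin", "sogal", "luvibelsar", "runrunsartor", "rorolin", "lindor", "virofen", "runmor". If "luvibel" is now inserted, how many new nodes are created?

0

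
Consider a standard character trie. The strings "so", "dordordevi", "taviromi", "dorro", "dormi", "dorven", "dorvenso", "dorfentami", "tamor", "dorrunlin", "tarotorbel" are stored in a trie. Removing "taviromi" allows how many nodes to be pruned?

Walk "taviromi" from the leaf back toward the root, removing each node that no remaining word uses.
The suffix "viromi" (6 nodes) is used only by "taviromi"; the node for "ta" still has the child "m", so pruning stops there.
Nodes removed: 6

6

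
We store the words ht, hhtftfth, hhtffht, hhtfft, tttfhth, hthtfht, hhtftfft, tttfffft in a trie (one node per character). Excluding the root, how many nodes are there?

Trie structure (* marks end of a word):
(root)
├─ h
│  ├─ h
│  │  └─ t
│  │     └─ f
│  │        ├─ f
│  │        │  ├─ h
│  │        │  │  └─ t *
│  │        │  └─ t *
│  │        └─ t
│  │           └─ f
│  │              ├─ f
│  │              │  └─ t *
│  │              └─ t
│  │                 └─ h *
│  └─ t *
│     └─ h
│        └─ t
│           └─ f
│              └─ h
│                 └─ t *
└─ t
   └─ t
      └─ t
         └─ f
            ├─ f
            │  └─ f
            │     └─ f
            │        └─ t *
            └─ h
               └─ t
                  └─ h *
Counting every labelled node above: 31.

31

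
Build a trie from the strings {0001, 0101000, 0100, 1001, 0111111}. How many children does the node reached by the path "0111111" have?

Follow the path "0111111" to its node, then look at its outgoing edges.
No stored string extends past "0111111".
That node has 0 child edges.

0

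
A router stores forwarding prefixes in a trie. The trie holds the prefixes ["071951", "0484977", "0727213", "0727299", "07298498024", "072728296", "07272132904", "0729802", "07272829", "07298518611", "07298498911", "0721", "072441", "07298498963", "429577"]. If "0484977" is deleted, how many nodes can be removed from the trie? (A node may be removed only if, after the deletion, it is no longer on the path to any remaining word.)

After clearing the end-marker at "0484977", prune upward until reaching a node still needed by another word.
The suffix "484977" (6 nodes) is used only by "0484977"; the node for "0" still has the child "7", so pruning stops there.
Nodes removed: 6

6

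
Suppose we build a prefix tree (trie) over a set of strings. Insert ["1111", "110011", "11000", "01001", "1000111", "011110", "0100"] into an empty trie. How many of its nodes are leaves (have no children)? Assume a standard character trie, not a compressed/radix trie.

6

Leaves are exactly the stored words that no other stored word extends.
Those words: "01001", "011110", "1000111", "11000", "110011", "1111"
Leaf count: 6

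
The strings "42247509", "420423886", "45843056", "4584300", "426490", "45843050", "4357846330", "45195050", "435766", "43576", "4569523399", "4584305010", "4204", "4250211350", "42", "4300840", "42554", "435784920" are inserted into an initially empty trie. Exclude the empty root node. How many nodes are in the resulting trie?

73

Count nodes per top-level branch (shared prefixes stored once):
  '4'-branch (42, 4204, 420423886, 42247509, 4250211350, 42554, 426490, 4300840, 43576, 435766, 4357846330, 435784920, 45195050, 4569523399, 4584300, 45843050, 4584305010, 45843056): 73 nodes
Sum: 73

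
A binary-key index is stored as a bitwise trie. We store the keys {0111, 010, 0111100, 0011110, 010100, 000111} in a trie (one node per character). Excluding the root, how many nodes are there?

21

Trie structure (* marks end of a word):
(root)
└─ 0
   ├─ 0
   │  ├─ 0
   │  │  └─ 1
   │  │     └─ 1
   │  │        └─ 1 *
   │  └─ 1
   │     └─ 1
   │        └─ 1
   │           └─ 1
   │              └─ 0 *
   └─ 1
      ├─ 0 *
      │  └─ 1
      │     └─ 0
      │        └─ 0 *
      └─ 1
         └─ 1 *
            └─ 1
               └─ 0
                  └─ 0 *
Counting every labelled node above: 21.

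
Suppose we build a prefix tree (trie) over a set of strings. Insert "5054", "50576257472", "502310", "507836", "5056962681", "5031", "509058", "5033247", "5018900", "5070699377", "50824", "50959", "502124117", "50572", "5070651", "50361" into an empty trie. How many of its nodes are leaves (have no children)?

16

Leaves are exactly the stored words that no other stored word extends.
Those words: "5018900", "502124117", "502310", "5031", "5033247", "50361", "5054", "5056962681", "50572", "50576257472", "5070651", "5070699377", "507836", "50824", "509058", "50959"
Leaf count: 16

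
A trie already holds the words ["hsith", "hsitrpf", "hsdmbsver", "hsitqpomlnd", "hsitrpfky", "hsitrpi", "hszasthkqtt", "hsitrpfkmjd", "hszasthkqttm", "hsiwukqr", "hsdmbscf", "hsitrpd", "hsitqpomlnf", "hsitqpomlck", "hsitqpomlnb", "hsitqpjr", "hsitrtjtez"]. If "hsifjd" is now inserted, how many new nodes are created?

3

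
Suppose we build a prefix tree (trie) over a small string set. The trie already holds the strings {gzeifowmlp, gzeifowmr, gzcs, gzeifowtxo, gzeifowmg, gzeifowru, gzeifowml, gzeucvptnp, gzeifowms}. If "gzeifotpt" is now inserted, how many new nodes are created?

3

Walking "gzeifotpt" from the root, the first 6 characters ("gzeifo") follow existing edges; "t" is the first miss.
So 9 − 6 = 3 new nodes.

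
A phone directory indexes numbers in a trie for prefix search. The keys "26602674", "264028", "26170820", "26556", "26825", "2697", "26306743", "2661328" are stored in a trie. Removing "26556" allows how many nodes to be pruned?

A node on "26556"'s path can go only if nothing else ends at it or branches off below it.
The suffix "556" (3 nodes) is used only by "26556"; the node for "26" still has the child "6", so pruning stops there.
Nodes removed: 3

3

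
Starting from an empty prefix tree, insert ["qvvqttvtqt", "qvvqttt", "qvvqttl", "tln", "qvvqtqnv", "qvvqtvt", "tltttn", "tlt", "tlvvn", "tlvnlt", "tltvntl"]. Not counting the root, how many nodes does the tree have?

34

Trie structure (* marks end of a word):
(root)
├─ q
│  └─ v
│     └─ v
│        └─ q
│           └─ t
│              ├─ q
│              │  └─ n
│              │     └─ v *
│              ├─ t
│              │  ├─ l *
│              │  ├─ t *
│              │  └─ v
│              │     └─ t
│              │        └─ q
│              │           └─ t *
│              └─ v
│                 └─ t *
└─ t
   └─ l
      ├─ n *
      ├─ t *
      │  ├─ t
      │  │  └─ t
      │  │     └─ n *
      │  └─ v
      │     └─ n
      │        └─ t
      │           └─ l *
      └─ v
         ├─ n
         │  └─ l
         │     └─ t *
         └─ v
            └─ n *
Counting every labelled node above: 34.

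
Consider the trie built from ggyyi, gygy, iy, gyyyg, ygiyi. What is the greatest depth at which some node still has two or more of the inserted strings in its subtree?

2

Equivalently: take the maximum, over all pairs, of their longest common prefix length.
"gygy" and "gyyyg" agree on "gy" (2 characters) before diverging; nothing deeper is shared.
Longest shared-prefix length: 2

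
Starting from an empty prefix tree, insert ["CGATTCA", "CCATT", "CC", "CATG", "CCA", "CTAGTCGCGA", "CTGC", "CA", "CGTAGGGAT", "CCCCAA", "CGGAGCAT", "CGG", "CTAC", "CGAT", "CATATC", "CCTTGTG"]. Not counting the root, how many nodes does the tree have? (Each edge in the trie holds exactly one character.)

Count nodes per top-level branch (shared prefixes stored once):
  'C'-branch (CA, CATATC, CATG, CC, CCA, CCATT, CCCCAA, CCTTGTG, CGAT, CGATTCA, CGG, CGGAGCAT, CGTAGGGAT, CTAC, CTAGTCGCGA, CTGC): 51 nodes
Sum: 51

51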